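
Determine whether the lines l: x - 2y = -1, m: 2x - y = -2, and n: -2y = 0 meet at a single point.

Intersecting l and m: solving the 2×2 system gives (x, y) = (-1, 0).
Substitute into n: (0)(-1) + (-2)(0) = 0.
This equals 0, so (-1, 0) lies on all three lines and they are concurrent.

Yes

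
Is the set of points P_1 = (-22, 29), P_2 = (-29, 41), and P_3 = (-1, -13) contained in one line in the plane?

P_1P_2 = (-7, 12), P_1P_3 = (21, -42).
Twice the signed area of △P_1P_2P_3 is (-7)(-42) − (12)(21) = 42.
The area is nonzero, so the three points are not collinear.

No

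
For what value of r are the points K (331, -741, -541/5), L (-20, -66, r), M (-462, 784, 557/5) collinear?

-11

Direction KM = (-793, 1525, 1098/5). From the x-coordinate of L, the parameter along the line is τ = (-20 − 331)/(-793) = 27/61.
Then r = (-541/5) + 27/61·(1098/5) = -11.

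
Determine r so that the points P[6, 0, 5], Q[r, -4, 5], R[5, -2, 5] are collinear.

Collinearity requires PQ × PR = 0; each component is linear in r.
The z-component gives (-2)r + (8) = 0, so r = 4.
The remaining components then also vanish.

4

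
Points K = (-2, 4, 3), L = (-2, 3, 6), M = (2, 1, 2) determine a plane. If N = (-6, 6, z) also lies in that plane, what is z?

7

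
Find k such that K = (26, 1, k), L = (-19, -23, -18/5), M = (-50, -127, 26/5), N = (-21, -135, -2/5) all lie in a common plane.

The points are coplanar iff KL · (KM × KN) = 0.
Expanding, this is linear in k: (-3264)k + (-215424/5) = 0.
So k = -66/5.

-66/5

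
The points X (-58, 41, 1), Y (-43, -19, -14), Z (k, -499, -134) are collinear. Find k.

77

Direction XY = (15, -60, -15). From the y-coordinate of Z, the parameter along the line is τ = (-499 − 41)/(-60) = 9.
Then k = (-58) + 9·(15) = 77.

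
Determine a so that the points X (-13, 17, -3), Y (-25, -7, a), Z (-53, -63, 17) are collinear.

Collinearity requires XY × XZ = 0; each component is linear in a.
The x-component gives (80)a + (-240) = 0, so a = 3.
The remaining components then also vanish.

3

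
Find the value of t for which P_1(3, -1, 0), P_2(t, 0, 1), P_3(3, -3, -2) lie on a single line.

Direction P_1P_3 = (0, -2, -2). From the y-coordinate of P_2, the parameter along the line is τ = (0 − (-1))/(-2) = -1/2.
Then t = 3 + (-1/2)·(0) = 3.

3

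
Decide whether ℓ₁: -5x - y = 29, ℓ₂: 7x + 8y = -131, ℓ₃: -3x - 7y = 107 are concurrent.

No

Intersecting ℓ₁ and ℓ₂: solving the 2×2 system gives (x, y) = (-101/33, -452/33).
Substitute into ℓ₃: (-3)(-101/33) + (-7)(-452/33) = 3467/33.
But ℓ₃ requires 107 ≠ 3467/33, so the three lines have no common point.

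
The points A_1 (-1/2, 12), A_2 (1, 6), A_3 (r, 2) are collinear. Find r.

2

The three points are collinear iff det[A_1A_2; A_1A_3] = 0.
This determinant is linear in r: (6)r + (-12) = 0, so r = 2.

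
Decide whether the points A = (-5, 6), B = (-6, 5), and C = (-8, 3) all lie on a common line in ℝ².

AB = (-1, -1), AC = (-3, -3).
det[AB; AC] = (-1)(-3) − (-1)(-3) = 0.
The determinant is zero, so the points are collinear.

Yes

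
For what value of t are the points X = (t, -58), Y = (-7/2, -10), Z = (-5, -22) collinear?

The three points are collinear iff det[XY; XZ] = 0.
This determinant is linear in t: (12)t + (114) = 0, so t = -19/2.

-19/2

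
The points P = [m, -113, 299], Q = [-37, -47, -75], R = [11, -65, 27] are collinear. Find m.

Direction QR = (48, -18, 102). From the y-coordinate of P, the parameter along the line is τ = (-113 − (-47))/(-18) = 11/3.
Then m = (-37) + 11/3·(48) = 139.

139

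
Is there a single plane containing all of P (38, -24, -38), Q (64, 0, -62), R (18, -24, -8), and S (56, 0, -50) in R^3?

Yes

With P as base: PQ = (26, 24, -24), PR = (-20, 0, 30), PS = (18, 24, -12).
PR × PS = (-720, 300, -480).
PQ · (PR × PS) = 0.
The scalar triple product vanishes, so the four points are coplanar.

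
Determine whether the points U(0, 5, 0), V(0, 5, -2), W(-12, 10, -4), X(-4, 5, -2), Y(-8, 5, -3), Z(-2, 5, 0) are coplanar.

The plane through U, V, W has normal n = UV × UW = (10, 24, 0) and equation n·P = 120.
Checking the remaining points: n·X = 80, n·Y = 40, n·Z = 100.
Since n·X = 80 ≠ 120, X is off the plane and the points are not all coplanar.

No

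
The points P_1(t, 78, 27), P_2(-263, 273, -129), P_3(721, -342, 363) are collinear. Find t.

49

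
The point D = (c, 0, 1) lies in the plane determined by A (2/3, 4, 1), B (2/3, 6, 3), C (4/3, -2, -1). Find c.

4/3

The plane through A, B, C has equation 8x + (4/3)y − (4/3)z = 28/3.
Substituting D: (8)c + (-4/3) = 28/3, so c = 4/3.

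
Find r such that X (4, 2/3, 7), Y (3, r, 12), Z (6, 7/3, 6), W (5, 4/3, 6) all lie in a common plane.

Coplanarity ⇔ det[XY; XZ; XW] = 0.
Expanding, this is linear in r: (1)r + (-4/3) = 0.
So r = 4/3.

4/3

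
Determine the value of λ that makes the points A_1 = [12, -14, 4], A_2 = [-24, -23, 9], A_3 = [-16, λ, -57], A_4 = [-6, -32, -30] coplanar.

The points are coplanar iff A_1A_2 · (A_1A_3 × A_1A_4) = 0.
Expanding, this is linear in λ: (1314)λ + (59130) = 0.
So λ = -45.

-45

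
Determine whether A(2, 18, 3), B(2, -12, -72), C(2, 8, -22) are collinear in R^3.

Yes

AB = (0, -30, -75), AC = (0, -10, -25).
AB × AC = (0, 0, 0).
The cross product vanishes, so the three points are collinear.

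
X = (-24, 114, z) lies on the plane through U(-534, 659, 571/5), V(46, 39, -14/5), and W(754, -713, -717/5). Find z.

Coplanarity requires UV · (UW × UX) = 0.
UV = (580, -620, -117), UW = (1288, -1372, -1288/5); the triple product is linear in z with coefficient 2800 and constant term -31920.
Setting it to zero: z = 57/5.

57/5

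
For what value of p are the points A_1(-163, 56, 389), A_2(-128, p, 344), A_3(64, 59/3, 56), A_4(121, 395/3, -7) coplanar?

263/3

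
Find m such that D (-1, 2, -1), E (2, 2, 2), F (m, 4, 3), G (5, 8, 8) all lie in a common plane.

Coplanarity ⇔ det[DE; DF; DG] = 0.
Expanding, this is linear in m: (18)m + (-36) = 0.
So m = 2.

2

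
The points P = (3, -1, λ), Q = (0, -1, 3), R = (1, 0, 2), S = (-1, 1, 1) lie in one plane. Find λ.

The points are coplanar iff PQ · (PR × PS) = 0.
Expanding, this is linear in λ: (-3)λ + (9) = 0.
So λ = 3.

3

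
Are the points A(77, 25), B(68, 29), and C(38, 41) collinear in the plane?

AB = (-9, 4), AC = (-39, 16).
Twice the signed area of △ABC is (-9)(16) − (4)(-39) = 12.
The area is nonzero, so the three points are not collinear.

No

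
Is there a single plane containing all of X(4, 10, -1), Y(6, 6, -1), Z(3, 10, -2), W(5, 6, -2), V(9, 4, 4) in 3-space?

No

The plane through X, Y, Z has normal n = XY × XZ = (4, 2, -4) and equation n·P = 40.
Checking the remaining points: n·W = 40, n·V = 28.
Since n·V = 28 ≠ 40, V is off the plane and the points are not all coplanar.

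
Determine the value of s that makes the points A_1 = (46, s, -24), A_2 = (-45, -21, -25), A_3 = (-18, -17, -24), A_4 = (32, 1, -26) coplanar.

-1

Coplanarity ⇔ det[A_1A_2; A_1A_3; A_1A_4] = 0.
Expanding, this is linear in s: (-104)s + (-104) = 0.
So s = -1.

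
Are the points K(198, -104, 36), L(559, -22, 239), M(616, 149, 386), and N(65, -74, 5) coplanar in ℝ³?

With K as base: KL = (361, 82, 203), KM = (418, 253, 350), KN = (-133, 30, -31).
KM × KN = (-18343, -33592, 46189).
KL · (KM × KN) = 0.
The scalar triple product vanishes, so the four points are coplanar.

Yes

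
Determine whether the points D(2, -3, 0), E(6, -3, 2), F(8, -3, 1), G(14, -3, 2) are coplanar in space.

With D as base: DE = (4, 0, 2), DF = (6, 0, 1), DG = (12, 0, 2).
DF × DG = (0, 0, 0).
DE · (DF × DG) = 0.
The scalar triple product vanishes, so the four points are coplanar.

Yes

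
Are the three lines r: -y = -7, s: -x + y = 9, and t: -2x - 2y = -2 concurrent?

Lines aᵢx + bᵢy = cᵢ with pairwise distinct directions are concurrent exactly when det[aᵢ bᵢ cᵢ] = 0.
Here the determinant is -8.
Nonzero, so no common point exists.

No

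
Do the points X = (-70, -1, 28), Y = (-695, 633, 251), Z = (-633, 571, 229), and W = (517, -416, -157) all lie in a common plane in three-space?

With X as base: XY = (-625, 634, 223), XZ = (-563, 572, 201), XW = (587, -415, -185).
XZ × XW = (-22405, 13832, -102119).
XY · (XZ × XW) = 76.
Since 76 ≠ 0, the four points are not coplanar.

No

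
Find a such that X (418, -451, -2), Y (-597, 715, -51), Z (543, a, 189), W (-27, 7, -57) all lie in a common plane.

Coplanarity ⇔ det[XY; XZ; XW] = 0.
Expanding, this is linear in a: (34020)a + (10240020) = 0.
So a = -301.

-301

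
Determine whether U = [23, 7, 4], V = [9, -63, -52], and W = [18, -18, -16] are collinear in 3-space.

Yes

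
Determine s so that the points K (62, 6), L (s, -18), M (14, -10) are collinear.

Collinearity: (L − K) must be parallel to (M − K) = (-48, -16).
Cross-multiplying the components: (s − 62)·(-16) = (-24)·(-48).
Solving gives s = -10.

-10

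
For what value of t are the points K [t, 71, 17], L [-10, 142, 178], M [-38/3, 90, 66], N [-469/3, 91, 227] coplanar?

-19/3

Coplanarity ⇔ det[KL; KM; KN] = 0.
Expanding, this is linear in t: (8260)t + (156940/3) = 0.
So t = -19/3.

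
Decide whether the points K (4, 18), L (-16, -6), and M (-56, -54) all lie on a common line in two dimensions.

Yes

KL = (-20, -24), KM = (-60, -72).
Checking proportionality: KM = 3·KL, so the vectors are parallel and the points are collinear.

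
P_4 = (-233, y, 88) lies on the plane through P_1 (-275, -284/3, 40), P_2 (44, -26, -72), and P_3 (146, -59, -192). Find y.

-134/3

A normal to the plane is n = P_1P_2 × P_1P_3 = (-11936, 26856, -17531).
P_4 lies in the plane iff n · P_1P_4 = 0.
This gives (26856)y + (1199568) = 0, so y = -134/3.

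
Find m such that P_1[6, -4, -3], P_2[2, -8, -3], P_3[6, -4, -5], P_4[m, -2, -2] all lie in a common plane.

The points are coplanar iff P_1P_2 · (P_1P_3 × P_1P_4) = 0.
Expanding, this is linear in m: (8)m + (-64) = 0.
So m = 8.

8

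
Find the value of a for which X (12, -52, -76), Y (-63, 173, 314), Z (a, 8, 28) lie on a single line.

-8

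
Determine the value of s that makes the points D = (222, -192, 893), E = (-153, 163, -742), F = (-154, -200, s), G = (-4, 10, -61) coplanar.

Normal to plane DEG: n = (-8400, 11760, 4480); plane equation n·P = -122080.
Requiring n·F = -122080: (4480)s + (-1058400) = -122080.
So s = 209.

209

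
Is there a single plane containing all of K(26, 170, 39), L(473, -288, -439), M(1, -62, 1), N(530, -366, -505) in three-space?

No

A normal to the plane through K, L, M is n = KL × KM = (-93492, 28936, -115154).
The plane has equation n·P = -2002678. For N: n·N = -1988566.
-1988566 ≠ -2002678, so N is off the plane.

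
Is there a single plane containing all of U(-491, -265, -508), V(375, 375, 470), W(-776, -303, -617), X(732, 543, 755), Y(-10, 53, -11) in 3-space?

Yes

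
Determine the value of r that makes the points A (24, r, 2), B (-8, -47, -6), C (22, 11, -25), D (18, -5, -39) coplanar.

The points are coplanar iff AB · (AC × AD) = 0.
Expanding, this is linear in r: (-496)r + (14384) = 0.
So r = 29.

29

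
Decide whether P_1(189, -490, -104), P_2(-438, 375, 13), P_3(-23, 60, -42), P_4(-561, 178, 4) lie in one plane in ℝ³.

Yes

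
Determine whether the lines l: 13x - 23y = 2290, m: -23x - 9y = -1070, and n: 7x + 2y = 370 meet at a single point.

Yes

Intersecting l and m: solving the 2×2 system gives (x, y) = (70, -60).
Substitute into n: (7)(70) + (2)(-60) = 370.
This equals 370, so (70, -60) lies on all three lines and they are concurrent.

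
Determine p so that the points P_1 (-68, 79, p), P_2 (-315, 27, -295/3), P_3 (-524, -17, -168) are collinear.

-16

Collinearity requires P_1P_2 × P_1P_3 = 0; each component is linear in p.
The x-component gives (-44)p + (-704) = 0, so p = -16.
The remaining components then also vanish.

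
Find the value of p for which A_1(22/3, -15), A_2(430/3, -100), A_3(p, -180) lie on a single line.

Collinearity: (A_3 − A_1) must be parallel to (A_2 − A_1) = (136, -85).
Cross-multiplying the components: (p − 22/3)·(-85) = (-165)·(136).
Solving gives p = 814/3.

814/3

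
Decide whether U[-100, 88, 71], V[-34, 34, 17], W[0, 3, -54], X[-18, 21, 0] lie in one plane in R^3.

The four points are coplanar iff the 3×3 determinant with rows UV, UW, UX is zero.
Rows: (66, -54, -54), (100, -85, -125), (82, -67, -71).
Expanding along the first row: (66)(-2340) − (-54)(3150) + (-54)(270) = 1080.
Nonzero ⇒ not coplanar.

No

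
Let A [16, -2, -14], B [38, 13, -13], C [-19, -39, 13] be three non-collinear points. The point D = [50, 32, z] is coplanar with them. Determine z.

A normal to the plane is n = AB × AC = (442, -629, -289).
D lies in the plane iff n · AD = 0.
This gives (-289)z + (-10404) = 0, so z = -36.

-36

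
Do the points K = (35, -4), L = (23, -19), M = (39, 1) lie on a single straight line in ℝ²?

Yes

KL = (-12, -15), KM = (4, 5).
Twice the signed area of △KLM is (-12)(5) − (-15)(4) = 0.
The triangle is degenerate (zero area), so the points are collinear.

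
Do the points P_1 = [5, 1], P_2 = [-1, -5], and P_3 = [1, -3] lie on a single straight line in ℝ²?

P_1P_2 = (-6, -6), P_1P_3 = (-4, -4).
Checking proportionality: P_1P_3 = 2/3·P_1P_2, so the vectors are parallel and the points are collinear.

Yes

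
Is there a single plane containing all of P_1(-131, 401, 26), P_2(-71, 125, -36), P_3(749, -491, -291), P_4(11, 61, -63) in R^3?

No

With P_1 as base: P_1P_2 = (60, -276, -62), P_1P_3 = (880, -892, -317), P_1P_4 = (142, -340, -89).
P_1P_3 × P_1P_4 = (-28392, 33306, -172536).
P_1P_2 · (P_1P_3 × P_1P_4) = -198744.
Since -198744 ≠ 0, the four points are not coplanar.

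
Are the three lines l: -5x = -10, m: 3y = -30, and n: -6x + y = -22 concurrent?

Yes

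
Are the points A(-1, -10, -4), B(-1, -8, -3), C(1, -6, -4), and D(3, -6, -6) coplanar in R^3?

A normal to the plane through A, B, C is n = AB × AC = (-4, 2, -4).
The plane has equation n·P = 0. For D: n·D = 0.
Equal, so D lies in the plane and all four are coplanar.

Yes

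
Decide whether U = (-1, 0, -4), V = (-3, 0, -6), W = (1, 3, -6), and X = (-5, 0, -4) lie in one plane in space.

No

With U as base: UV = (-2, 0, -2), UW = (2, 3, -2), UX = (-4, 0, 0).
UW × UX = (0, 8, 12).
UV · (UW × UX) = -24.
Since -24 ≠ 0, the four points are not coplanar.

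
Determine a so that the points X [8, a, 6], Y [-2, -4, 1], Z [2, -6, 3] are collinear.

Direction YZ = (4, -2, 2). From the x-coordinate of X, the parameter along the line is τ = (8 − (-2))/4 = 5/2.
Then a = (-4) + 5/2·(-2) = -9.

-9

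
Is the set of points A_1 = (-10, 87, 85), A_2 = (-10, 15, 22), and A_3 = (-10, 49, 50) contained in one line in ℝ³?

No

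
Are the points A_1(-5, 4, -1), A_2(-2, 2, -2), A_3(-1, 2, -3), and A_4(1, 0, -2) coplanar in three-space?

No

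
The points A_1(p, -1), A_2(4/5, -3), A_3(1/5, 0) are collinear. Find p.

The three points are collinear iff det[A_1A_2; A_1A_3] = 0.
This determinant is linear in p: (-3)p + (6/5) = 0, so p = 2/5.

2/5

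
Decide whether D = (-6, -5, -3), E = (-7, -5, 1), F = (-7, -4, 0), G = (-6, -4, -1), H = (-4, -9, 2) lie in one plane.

No

The plane through D, E, F has normal n = DE × DF = (-4, -1, -1) and equation n·P = 32.
Checking the remaining points: n·G = 29, n·H = 23.
Since n·G = 29 ≠ 32, G is off the plane and the points are not all coplanar.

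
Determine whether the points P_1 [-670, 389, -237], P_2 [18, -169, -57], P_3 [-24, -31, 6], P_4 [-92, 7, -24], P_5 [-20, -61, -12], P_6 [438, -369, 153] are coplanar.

Yes

The plane through P_1, P_2, P_3 has normal n = P_1P_2 × P_1P_3 = (-59994, -50904, 71508) and equation n·P = 3446928.
Checking the remaining points: n·P_4 = 3446928, n·P_5 = 3446928, n·P_6 = 3446928.
All equal 3446928, so all 6 points lie in one plane.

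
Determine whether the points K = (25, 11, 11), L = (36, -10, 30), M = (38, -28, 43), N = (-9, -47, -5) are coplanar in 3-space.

No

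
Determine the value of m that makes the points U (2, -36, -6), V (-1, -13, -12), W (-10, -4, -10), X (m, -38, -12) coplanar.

Normal to plane UVW: n = (100, 60, 180); plane equation n·P = -3040.
Requiring n·X = -3040: (100)m + (-4440) = -3040.
So m = 14.

14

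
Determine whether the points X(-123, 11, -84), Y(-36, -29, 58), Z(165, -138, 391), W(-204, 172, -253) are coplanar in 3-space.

Yes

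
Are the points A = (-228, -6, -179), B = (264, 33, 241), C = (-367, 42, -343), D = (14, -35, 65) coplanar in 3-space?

No

With A as base: AB = (492, 39, 420), AC = (-139, 48, -164), AD = (242, -29, 244).
AC × AD = (6956, -5772, -7585).
AB · (AC × AD) = 11544.
Since 11544 ≠ 0, the four points are not coplanar.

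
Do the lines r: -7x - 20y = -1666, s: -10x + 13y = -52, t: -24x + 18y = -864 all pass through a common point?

Yes

Intersecting r and s: solving the 2×2 system gives (x, y) = (78, 56).
Substitute into t: (-24)(78) + (18)(56) = -864.
This equals -864, so (78, 56) lies on all three lines and they are concurrent.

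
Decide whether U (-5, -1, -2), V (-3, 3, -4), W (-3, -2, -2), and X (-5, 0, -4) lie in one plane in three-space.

No

A normal to the plane through U, V, W is n = UV × UW = (-2, -4, -10).
The plane has equation n·P = 34. For X: n·X = 50.
50 ≠ 34, so X is off the plane.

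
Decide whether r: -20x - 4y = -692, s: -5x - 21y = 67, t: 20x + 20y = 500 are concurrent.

Yes

The three lines meet at one point iff the augmented coefficient matrix [aᵢ bᵢ cᵢ] has rank < 3, i.e. its determinant vanishes.
Here the determinant is 0.
It vanishes, so the lines are concurrent at (37, -12).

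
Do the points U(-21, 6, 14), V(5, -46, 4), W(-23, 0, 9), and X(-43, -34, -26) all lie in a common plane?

Yes

The four points are coplanar iff the 3×3 determinant with rows UV, UW, UX is zero.
Rows: (26, -52, -10), (-2, -6, -5), (-22, -40, -40).
Expanding along the first row: (26)(40) − (-52)(-30) + (-10)(-52) = 0.
Zero determinant ⇒ coplanar.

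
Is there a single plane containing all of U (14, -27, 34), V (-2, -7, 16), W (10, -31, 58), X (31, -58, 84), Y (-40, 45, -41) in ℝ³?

The plane through U, V, W has normal n = UV × UW = (408, 456, 144) and equation n·P = -1704.
Checking the remaining points: n·X = -1704, n·Y = -1704.
All equal -1704, so all 5 points lie in one plane.

Yes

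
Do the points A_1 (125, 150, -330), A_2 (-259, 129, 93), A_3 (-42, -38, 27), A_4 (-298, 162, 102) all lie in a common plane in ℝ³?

No

A normal to the plane through A_1, A_2, A_3 is n = A_1A_2 × A_1A_3 = (72027, 66447, 68685).
The plane has equation n·P = -3695625. For A_4: n·A_4 = -3693762.
-3693762 ≠ -3695625, so A_4 is off the plane.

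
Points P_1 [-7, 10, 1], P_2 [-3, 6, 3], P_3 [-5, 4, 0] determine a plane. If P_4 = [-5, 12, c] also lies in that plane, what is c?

The plane through P_1, P_2, P_3 has equation 16x + 8y − 16z = -48.
Substituting P_4: (-16)c + (16) = -48, so c = 4.

4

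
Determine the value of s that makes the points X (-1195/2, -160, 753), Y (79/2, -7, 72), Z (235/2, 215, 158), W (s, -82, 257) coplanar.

Normal to plane XYZ: n = (164340, -107900, 129480); plane equation n·P = 16569290.
Requiring n·W = 16569290: (164340)s + (42124160) = 16569290.
So s = -311/2.

-311/2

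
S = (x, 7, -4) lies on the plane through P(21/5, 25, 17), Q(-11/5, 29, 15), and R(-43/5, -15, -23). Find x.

-27/5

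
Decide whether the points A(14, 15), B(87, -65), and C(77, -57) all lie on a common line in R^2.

No

AB = (73, -80), AC = (63, -72).
Twice the signed area of △ABC is (73)(-72) − (-80)(63) = -216.
The area is nonzero, so the three points are not collinear.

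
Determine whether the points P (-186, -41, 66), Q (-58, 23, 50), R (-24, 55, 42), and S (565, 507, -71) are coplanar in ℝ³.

Yes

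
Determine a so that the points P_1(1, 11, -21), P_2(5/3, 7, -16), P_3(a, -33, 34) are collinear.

Collinearity requires P_1P_2 × P_1P_3 = 0; each component is linear in a.
The y-component gives (5)a + (-125/3) = 0, so a = 25/3.
The remaining components then also vanish.

25/3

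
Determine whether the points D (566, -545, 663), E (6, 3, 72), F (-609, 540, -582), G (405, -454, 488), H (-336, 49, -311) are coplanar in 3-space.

The plane through D, E, F has normal n = DE × DF = (-41025, -2775, 36300) and equation n·P = 2359125.
Checking the remaining points: n·G = 2359125, n·H = 2359125.
All equal 2359125, so all 5 points lie in one plane.

Yes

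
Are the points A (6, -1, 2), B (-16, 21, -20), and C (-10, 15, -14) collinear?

Yes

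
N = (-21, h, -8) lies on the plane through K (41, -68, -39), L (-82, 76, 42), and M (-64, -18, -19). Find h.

The plane through K, L, M has equation −1170x − 6045y + 8970z = 13260.
Substituting N: (-6045)h + (-47190) = 13260, so h = -10.

-10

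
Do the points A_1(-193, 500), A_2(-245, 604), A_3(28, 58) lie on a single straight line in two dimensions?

A_1A_2 = (-52, 104), A_1A_3 = (221, -442).
det[A_1A_2; A_1A_3] = (-52)(-442) − (104)(221) = 0.
The determinant is zero, so the points are collinear.

Yes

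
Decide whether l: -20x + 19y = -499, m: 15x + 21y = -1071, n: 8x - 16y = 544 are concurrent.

Yes

Lines aᵢx + bᵢy = cᵢ with pairwise distinct directions are concurrent exactly when det[aᵢ bᵢ cᵢ] = 0.
Here the determinant is 0.
It vanishes, so the lines are concurrent at (-14, -41).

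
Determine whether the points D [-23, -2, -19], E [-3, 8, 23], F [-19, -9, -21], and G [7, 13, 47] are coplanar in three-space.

No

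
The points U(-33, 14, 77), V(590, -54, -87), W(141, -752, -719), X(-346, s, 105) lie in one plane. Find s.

-6

The points are coplanar iff UV · (UW × UX) = 0.
Expanding, this is linear in s: (467372)s + (2804232) = 0.
So s = -6.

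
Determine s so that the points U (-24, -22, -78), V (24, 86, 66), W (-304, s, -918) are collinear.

Collinearity requires UV × UW = 0; each component is linear in s.
The x-component gives (-144)s + (-93888) = 0, so s = -652.
The remaining components then also vanish.

-652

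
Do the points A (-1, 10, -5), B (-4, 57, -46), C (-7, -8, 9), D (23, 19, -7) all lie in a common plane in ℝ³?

With A as base: AB = (-3, 47, -41), AC = (-6, -18, 14), AD = (24, 9, -2).
AC × AD = (-90, 324, 378).
AB · (AC × AD) = 0.
The scalar triple product vanishes, so the four points are coplanar.

Yes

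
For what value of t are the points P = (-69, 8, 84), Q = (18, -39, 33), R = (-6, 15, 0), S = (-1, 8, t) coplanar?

2

The points are coplanar iff PQ · (PR × PS) = 0.
Expanding, this is linear in t: (3570)t + (-7140) = 0.
So t = 2.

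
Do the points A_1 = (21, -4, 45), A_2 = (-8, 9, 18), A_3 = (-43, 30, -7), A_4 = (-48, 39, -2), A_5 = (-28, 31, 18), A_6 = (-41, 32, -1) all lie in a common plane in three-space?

The plane through A_1, A_2, A_3 has normal n = A_1A_2 × A_1A_3 = (242, 220, -154) and equation n·P = -2728.
Checking the remaining points: n·A_4 = -2728, n·A_5 = -2728, n·A_6 = -2728.
All equal -2728, so all 6 points lie in one plane.

Yes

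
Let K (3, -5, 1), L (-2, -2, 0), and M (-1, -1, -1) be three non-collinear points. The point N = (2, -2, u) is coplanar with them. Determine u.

-1

The plane through K, L, M has equation −2x − 6y − 8z = 16.
Substituting N: (-8)u + (8) = 16, so u = -1.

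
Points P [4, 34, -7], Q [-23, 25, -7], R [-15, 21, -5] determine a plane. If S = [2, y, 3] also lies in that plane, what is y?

0

A normal to the plane is n = PQ × PR = (-18, 54, 180).
S lies in the plane iff n · PS = 0.
This gives (54)y + (0) = 0, so y = 0.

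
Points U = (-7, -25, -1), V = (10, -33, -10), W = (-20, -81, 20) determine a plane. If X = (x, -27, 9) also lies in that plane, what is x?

-22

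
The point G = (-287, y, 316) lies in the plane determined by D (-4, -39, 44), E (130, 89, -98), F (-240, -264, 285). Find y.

The plane through D, E, F has equation −1102x + 1218y + 58z = -40542.
Substituting G: (1218)y + (334602) = -40542, so y = -308.

-308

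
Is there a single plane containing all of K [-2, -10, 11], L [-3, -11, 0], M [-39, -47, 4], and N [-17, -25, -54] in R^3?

Yes

A normal to the plane through K, L, M is n = KL × KM = (-400, 400, 0).
The plane has equation n·P = -3200. For N: n·N = -3200.
Equal, so N lies in the plane and all four are coplanar.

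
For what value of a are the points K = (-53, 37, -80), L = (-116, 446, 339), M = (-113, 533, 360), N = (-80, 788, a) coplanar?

321

Normal to plane KLM: n = (-27864, 2580, -6708); plane equation n·P = 2108892.
Requiring n·N = 2108892: (-6708)a + (4262160) = 2108892.
So a = 321.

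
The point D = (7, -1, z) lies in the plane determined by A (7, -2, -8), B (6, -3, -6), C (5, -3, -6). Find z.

The plane through A, B, C has equation −2y − 1z = 12.
Substituting D: (-1)z + (2) = 12, so z = -10.

-10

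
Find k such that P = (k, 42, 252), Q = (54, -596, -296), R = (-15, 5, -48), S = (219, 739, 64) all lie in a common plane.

-494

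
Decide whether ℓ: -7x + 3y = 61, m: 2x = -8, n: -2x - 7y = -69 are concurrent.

Yes

Intersecting ℓ and m: solving the 2×2 system gives (x, y) = (-4, 11).
Substitute into n: (-2)(-4) + (-7)(11) = -69.
This equals -69, so (-4, 11) lies on all three lines and they are concurrent.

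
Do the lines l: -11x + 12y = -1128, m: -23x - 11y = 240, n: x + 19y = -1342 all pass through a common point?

Intersecting l and m: solving the 2×2 system gives (x, y) = (24, -72).
Substitute into n: (1)(24) + (19)(-72) = -1344.
But n requires -1342 ≠ -1344, so the three lines have no common point.

No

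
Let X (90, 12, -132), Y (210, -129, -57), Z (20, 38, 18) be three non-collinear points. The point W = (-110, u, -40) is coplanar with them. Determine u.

Coplanarity requires XY · (XZ × XW) = 0.
XY = (120, -141, 75), XZ = (-70, 26, 150); the triple product is linear in u with coefficient -23250 and constant term 4278000.
Setting it to zero: u = 184.

184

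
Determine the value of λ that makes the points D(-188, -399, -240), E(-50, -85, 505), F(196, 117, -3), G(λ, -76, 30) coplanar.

33

Normal to plane DEF: n = (-310002, 253374, -49368); plane equation n·P = -30967530.
Requiring n·G = -30967530: (-310002)λ + (-20737464) = -30967530.
So λ = 33.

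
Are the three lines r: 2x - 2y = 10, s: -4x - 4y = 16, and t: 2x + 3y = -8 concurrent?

Lines aᵢx + bᵢy = cᵢ with pairwise distinct directions are concurrent exactly when det[aᵢ bᵢ cᵢ] = 0.
Here the determinant is -72.
Nonzero, so no common point exists.

No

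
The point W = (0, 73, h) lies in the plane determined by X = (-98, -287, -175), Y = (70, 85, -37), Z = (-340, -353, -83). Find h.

A normal to the plane is n = XY × XZ = (43332, -48852, 78936).
W lies in the plane iff n · XW = 0.
This gives (78936)h + (473616) = 0, so h = -6.

-6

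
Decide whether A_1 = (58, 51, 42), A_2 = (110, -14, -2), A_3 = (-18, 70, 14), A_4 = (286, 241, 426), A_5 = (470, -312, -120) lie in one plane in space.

No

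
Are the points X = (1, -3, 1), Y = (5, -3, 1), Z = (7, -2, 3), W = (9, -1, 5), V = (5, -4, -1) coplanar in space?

Yes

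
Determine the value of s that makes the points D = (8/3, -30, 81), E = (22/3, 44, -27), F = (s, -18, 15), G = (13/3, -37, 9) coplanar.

14/3

Coplanarity ⇔ det[DE; DF; DG] = 0.
Expanding, this is linear in s: (6084)s + (-28392) = 0.
So s = 14/3.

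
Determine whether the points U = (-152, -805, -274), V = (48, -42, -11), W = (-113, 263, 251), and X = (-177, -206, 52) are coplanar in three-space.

No

A normal to the plane through U, V, W is n = UV × UW = (119691, -94743, 183843).
The plane has equation n·P = 7702101. For X: n·X = 7891587.
7891587 ≠ 7702101, so X is off the plane.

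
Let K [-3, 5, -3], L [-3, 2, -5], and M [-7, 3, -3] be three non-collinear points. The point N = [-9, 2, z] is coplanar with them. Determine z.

-3

Coplanarity requires KL · (KM × KN) = 0.
KL = (0, -3, -2), KM = (-4, -2, 0); the triple product is linear in z with coefficient -12 and constant term -36.
Setting it to zero: z = -3.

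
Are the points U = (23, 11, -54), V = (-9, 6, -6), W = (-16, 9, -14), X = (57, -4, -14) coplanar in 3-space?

With U as base: UV = (-32, -5, 48), UW = (-39, -2, 40), UX = (34, -15, 40).
UW × UX = (520, 2920, 653).
UV · (UW × UX) = 104.
Since 104 ≠ 0, the four points are not coplanar.

No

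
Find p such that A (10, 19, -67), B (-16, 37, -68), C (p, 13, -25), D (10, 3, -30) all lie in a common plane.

Normal to plane ABD: n = (650, 962, 416); plane equation n·P = -3094.
Requiring n·C = -3094: (650)p + (2106) = -3094.
So p = -8.

-8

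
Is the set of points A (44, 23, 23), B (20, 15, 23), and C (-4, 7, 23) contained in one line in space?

Yes

AB = (-24, -8, 0), AC = (-48, -16, 0).
Each component of AC is 2 times the corresponding component of AB, so AC = 2·AB and the points are collinear.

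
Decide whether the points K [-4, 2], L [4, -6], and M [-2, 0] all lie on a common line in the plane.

Yes

KL = (8, -8), KM = (2, -2).
Checking proportionality: KM = 1/4·KL, so the vectors are parallel and the points are collinear.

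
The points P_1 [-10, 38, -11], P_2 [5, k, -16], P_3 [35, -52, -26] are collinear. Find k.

8

Direction P_1P_3 = (45, -90, -15). From the x-coordinate of P_2, the parameter along the line is τ = (5 − (-10))/45 = 1/3.
Then k = 38 + 1/3·(-90) = 8.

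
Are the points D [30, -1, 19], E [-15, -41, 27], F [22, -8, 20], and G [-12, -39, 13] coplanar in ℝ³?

No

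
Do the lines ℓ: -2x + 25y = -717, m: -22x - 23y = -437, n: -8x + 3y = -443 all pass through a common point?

Yes

Intersecting ℓ and m: solving the 2×2 system gives (x, y) = (46, -25).
Substitute into n: (-8)(46) + (3)(-25) = -443.
This equals -443, so (46, -25) lies on all three lines and they are concurrent.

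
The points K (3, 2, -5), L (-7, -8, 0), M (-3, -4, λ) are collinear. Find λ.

-2

Collinearity requires KL × KM = 0; each component is linear in λ.
The x-component gives (-10)λ + (-20) = 0, so λ = -2.
The remaining components then also vanish.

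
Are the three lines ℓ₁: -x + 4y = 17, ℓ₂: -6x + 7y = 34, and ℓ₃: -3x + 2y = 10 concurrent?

Lines aᵢx + bᵢy = cᵢ with pairwise distinct directions are concurrent exactly when det[aᵢ bᵢ cᵢ] = 0.
Here the determinant is -17.
Nonzero, so no common point exists.

No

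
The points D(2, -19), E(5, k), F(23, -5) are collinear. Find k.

-17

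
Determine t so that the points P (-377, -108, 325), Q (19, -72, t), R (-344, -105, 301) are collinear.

Collinearity requires PQ × PR = 0; each component is linear in t.
The x-component gives (-3)t + (111) = 0, so t = 37.
The remaining components then also vanish.

37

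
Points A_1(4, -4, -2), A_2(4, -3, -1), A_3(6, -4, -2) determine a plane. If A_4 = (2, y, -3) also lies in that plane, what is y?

-5

Coplanarity requires A_1A_2 · (A_1A_3 × A_1A_4) = 0.
A_1A_2 = (0, 1, 1), A_1A_3 = (2, 0, 0); the triple product is linear in y with coefficient 2 and constant term 10.
Setting it to zero: y = -5.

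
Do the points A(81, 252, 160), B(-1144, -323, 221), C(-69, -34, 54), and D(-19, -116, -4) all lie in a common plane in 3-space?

Yes

The four points are coplanar iff the 3×3 determinant with rows AB, AC, AD is zero.
Rows: (-1225, -575, 61), (-150, -286, -106), (-100, -368, -164).
Expanding along the first row: (-1225)(7896) − (-575)(14000) + (61)(26600) = 0.
Zero determinant ⇒ coplanar.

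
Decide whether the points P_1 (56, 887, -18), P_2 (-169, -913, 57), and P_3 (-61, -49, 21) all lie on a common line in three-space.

P_1P_2 = (-225, -1800, 75), P_1P_3 = (-117, -936, 39).
Each component of P_1P_3 is 13/25 times the corresponding component of P_1P_2, so P_1P_3 = 13/25·P_1P_2 and the points are collinear.

Yes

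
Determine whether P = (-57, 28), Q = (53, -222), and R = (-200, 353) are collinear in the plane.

PQ = (110, -250), PR = (-143, 325).
det[PQ; PR] = (110)(325) − (-250)(-143) = 0.
The determinant is zero, so the points are collinear.

Yes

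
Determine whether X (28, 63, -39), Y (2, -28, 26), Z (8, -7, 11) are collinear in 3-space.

Yes

XY = (-26, -91, 65), XZ = (-20, -70, 50).
Each component of XZ is 10/13 times the corresponding component of XY, so XZ = 10/13·XY and the points are collinear.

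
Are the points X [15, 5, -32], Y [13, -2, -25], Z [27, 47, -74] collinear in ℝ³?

Yes

XY = (-2, -7, 7), XZ = (12, 42, -42).
Each component of XZ is -6 times the corresponding component of XY, so XZ = -6·XY and the points are collinear.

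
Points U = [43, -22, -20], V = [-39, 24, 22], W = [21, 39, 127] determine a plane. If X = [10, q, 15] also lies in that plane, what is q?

A normal to the plane is n = UV × UW = (4200, 11130, -3990).
X lies in the plane iff n · UX = 0.
This gives (11130)q + (-33390) = 0, so q = 3.

3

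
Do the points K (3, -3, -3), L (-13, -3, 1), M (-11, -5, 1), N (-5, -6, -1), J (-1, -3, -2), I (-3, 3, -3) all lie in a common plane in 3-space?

The plane through K, L, M has normal n = KL × KM = (8, 8, 32) and equation n·P = -96.
Checking the remaining points: n·N = -120, n·J = -96, n·I = -96.
Since n·N = -120 ≠ -96, N is off the plane and the points are not all coplanar.

No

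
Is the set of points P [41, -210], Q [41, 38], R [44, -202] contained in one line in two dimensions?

No

PQ = (0, 248), PR = (3, 8).
Twice the signed area of △PQR is (0)(8) − (248)(3) = -744.
The area is nonzero, so the three points are not collinear.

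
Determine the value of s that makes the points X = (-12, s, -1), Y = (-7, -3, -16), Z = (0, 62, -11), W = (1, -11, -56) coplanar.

-16

Coplanarity ⇔ det[XY; XZ; XW] = 0.
Expanding, this is linear in s: (-320)s + (-5120) = 0.
So s = -16.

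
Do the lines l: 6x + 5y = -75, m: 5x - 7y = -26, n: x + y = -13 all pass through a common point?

No

The three lines meet at one point iff the augmented coefficient matrix [aᵢ bᵢ cᵢ] has rank < 3, i.e. its determinant vanishes.
Here the determinant is -3.
Nonzero, so no common point exists.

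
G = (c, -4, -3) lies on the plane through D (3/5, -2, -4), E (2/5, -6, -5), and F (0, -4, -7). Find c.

4/5

A normal to the plane is n = DE × DF = (10, 0, -2).
G lies in the plane iff n · DG = 0.
This gives (10)c + (-8) = 0, so c = 4/5.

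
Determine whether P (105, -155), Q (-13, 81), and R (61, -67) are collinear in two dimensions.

PQ = (-118, 236), PR = (-44, 88).
Twice the signed area of △PQR is (-118)(88) − (236)(-44) = 0.
The triangle is degenerate (zero area), so the points are collinear.

Yes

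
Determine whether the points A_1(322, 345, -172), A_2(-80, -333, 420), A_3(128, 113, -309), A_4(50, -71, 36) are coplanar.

No

With A_1 as base: A_1A_2 = (-402, -678, 592), A_1A_3 = (-194, -232, -137), A_1A_4 = (-272, -416, 208).
A_1A_3 × A_1A_4 = (-105248, 77616, 17600).
A_1A_2 · (A_1A_3 × A_1A_4) = 105248.
Since 105248 ≠ 0, the four points are not coplanar.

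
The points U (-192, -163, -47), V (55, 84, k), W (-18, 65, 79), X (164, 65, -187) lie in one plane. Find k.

Normal to plane UWX: n = (-60648, 69216, -41496); plane equation n·P = 2312520.
Requiring n·V = 2312520: (-41496)k + (2478504) = 2312520.
So k = 4.

4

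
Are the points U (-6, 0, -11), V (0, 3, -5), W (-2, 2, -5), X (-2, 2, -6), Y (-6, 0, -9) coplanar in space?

Yes

The plane through U, V, W has normal n = UV × UW = (6, -12, 0) and equation n·P = -36.
Checking the remaining points: n·X = -36, n·Y = -36.
All equal -36, so all 5 points lie in one plane.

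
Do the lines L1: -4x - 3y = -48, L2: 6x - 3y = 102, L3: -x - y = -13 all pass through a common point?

Lines aᵢx + bᵢy = cᵢ with pairwise distinct directions are concurrent exactly when det[aᵢ bᵢ cᵢ] = 0.
Here the determinant is -60.
Nonzero, so no common point exists.

No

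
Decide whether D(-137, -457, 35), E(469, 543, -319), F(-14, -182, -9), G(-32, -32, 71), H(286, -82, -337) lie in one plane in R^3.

Yes

The plane through D, E, F has normal n = DE × DF = (53350, -16878, 43650) and equation n·P = 1932046.
Checking the remaining points: n·G = 1932046, n·H = 1932046.
All equal 1932046, so all 5 points lie in one plane.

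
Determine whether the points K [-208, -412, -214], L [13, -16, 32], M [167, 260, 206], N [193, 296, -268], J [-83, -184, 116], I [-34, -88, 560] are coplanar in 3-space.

Yes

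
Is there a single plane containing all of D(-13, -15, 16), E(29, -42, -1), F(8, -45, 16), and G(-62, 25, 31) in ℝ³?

No

With D as base: DE = (42, -27, -17), DF = (21, -30, 0), DG = (-49, 40, 15).
DF × DG = (-450, -315, -630).
DE · (DF × DG) = 315.
Since 315 ≠ 0, the four points are not coplanar.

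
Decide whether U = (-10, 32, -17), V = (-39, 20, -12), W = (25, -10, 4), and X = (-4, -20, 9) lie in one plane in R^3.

No

With U as base: UV = (-29, -12, 5), UW = (35, -42, 21), UX = (6, -52, 26).
UW × UX = (0, -784, -1568).
UV · (UW × UX) = 1568.
Since 1568 ≠ 0, the four points are not coplanar.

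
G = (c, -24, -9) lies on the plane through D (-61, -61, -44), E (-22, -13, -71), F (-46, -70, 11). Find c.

-6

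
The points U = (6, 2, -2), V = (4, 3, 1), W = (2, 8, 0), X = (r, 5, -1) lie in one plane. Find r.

4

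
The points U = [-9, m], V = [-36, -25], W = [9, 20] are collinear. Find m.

The three points are collinear iff det[UV; UW] = 0.
This determinant is linear in m: (45)m + (-90) = 0, so m = 2.

2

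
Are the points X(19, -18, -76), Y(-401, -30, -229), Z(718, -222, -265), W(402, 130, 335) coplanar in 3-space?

Yes

With X as base: XY = (-420, -12, -153), XZ = (699, -204, -189), XW = (383, 148, 411).
XZ × XW = (-55872, -359676, 181584).
XY · (XZ × XW) = 0.
The scalar triple product vanishes, so the four points are coplanar.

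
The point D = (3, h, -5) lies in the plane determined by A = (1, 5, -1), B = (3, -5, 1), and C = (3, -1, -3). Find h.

Coplanarity requires AB · (AC × AD) = 0.
AB = (2, -10, 2), AC = (2, -6, -2); the triple product is linear in h with coefficient 8 and constant term -8.
Setting it to zero: h = 1.

1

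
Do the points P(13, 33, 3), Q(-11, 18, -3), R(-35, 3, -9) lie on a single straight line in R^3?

Yes

PQ = (-24, -15, -6), PR = (-48, -30, -12).
Each component of PR is 2 times the corresponding component of PQ, so PR = 2·PQ and the points are collinear.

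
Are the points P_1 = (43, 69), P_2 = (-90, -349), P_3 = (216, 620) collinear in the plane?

No

P_1P_2 = (-133, -418), P_1P_3 = (173, 551).
Twice the signed area of △P_1P_2P_3 is (-133)(551) − (-418)(173) = -969.
The area is nonzero, so the three points are not collinear.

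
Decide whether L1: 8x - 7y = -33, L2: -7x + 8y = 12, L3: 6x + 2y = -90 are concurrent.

Lines aᵢx + bᵢy = cᵢ with pairwise distinct directions are concurrent exactly when det[aᵢ bᵢ cᵢ] = 0.
Here the determinant is 0.
It vanishes, so the lines are concurrent at (-12, -9).

Yes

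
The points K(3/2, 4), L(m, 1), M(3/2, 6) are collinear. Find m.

Collinearity: (L − K) must be parallel to (M − K) = (0, 2).
Cross-multiplying the components: (m − 3/2)·(2) = (-3)·(0).
Solving gives m = 3/2.

3/2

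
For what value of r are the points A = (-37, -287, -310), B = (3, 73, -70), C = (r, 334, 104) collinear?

32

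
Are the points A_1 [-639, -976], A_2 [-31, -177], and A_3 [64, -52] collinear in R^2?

A_1A_2 = (608, 799), A_1A_3 = (703, 924).
Twice the signed area of △A_1A_2A_3 is (608)(924) − (799)(703) = 95.
The area is nonzero, so the three points are not collinear.

No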